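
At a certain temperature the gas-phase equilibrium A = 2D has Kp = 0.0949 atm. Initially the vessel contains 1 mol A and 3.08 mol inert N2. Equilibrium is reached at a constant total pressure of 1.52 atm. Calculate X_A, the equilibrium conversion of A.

Let X = conversion of A (basis 1 mol A); extent of reaction ξ = X.
Moles: n_A = 1 − X; n_D = 2X; n_I = 3.08 (inert).
n_T = Σnᵢ = 4.08 + X.
With p_i = (n_i/n_T)P, Kp = p_D^2 / (p_A).
This yields a degree-2 equation in X; solving on (0,1), X = 0.228.

X = 0.228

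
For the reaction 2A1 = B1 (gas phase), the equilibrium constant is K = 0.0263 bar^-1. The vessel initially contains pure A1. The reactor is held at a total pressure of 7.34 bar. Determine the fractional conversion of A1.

Take 1 mol A1 as basis and let X be its fractional conversion, so ξ = 0.5X.
Moles: n_A1 = 1 − X; n_B1 = 0.5X.
n_T = Σnᵢ = 1 − 0.5X.
Mole fractions y_i = n_i/n_T; K = p_B1 / (p_A1^2) with p_i = y_i·P.
This yields a degree-2 equation in X; solving on (0,1), X = 0.249.

X = 0.249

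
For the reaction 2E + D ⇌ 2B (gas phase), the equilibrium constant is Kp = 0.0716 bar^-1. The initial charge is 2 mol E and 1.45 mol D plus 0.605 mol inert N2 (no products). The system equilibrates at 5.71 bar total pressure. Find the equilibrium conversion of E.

Let X = conversion of E (basis 2 mol E); extent of reaction ξ = X.
Moles: n_E = 2 − 2X; n_D = 1.45 − X; n_B = 2X; n_I = 0.605 (inert).
Summing: n_T = 4.05 − X.
y_i = n_i/n_T, p_i = y_i·P. Kp = p_B^2 / (p_E^2 p_D).
Equating to 0.0716 bar^-1 and solving on 0 < X < 1: X = 0.263.

X = 0.263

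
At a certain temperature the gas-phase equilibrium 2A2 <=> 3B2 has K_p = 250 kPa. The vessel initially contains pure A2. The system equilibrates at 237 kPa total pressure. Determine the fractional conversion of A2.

X = 0.474

Take 1 mol A2 as basis and let X be its fractional conversion, so ξ = 0.5X.
Moles: n_A2 = 1 − X; n_B2 = 1.5X.
Summing: n_T = 1 + 0.5X.
With p_i = (n_i/n_T)P, K_p = p_B2^3 / (p_A2^2).
Setting this equal to 250 kPa and taking the physical root (0 < X < 1) gives X = 0.474.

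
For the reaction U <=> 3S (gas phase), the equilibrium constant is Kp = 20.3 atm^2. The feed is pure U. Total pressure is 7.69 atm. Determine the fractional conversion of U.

X = 0.282

Basis: 1 mol U initially; let X = conversion of U. Extent ξ = X.
Mole table: n_U = 1 − X; n_S = 3X.
Total moles n_T = 1 + 2X.
y_i = n_i/n_T, p_i = y_i·P. Kp = p_S^3 / (p_U).
This yields a degree-3 equation in X; solving on (0,1), X = 0.282.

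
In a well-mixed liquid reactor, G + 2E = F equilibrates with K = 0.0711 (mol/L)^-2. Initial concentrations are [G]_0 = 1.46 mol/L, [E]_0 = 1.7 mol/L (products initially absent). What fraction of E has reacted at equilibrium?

Let X = conversion of E; extent ξ = 1.7X/2 mol/L.
Concentrations: [G] = 1.46 − 0.85X; [E] = 1.7 − 1.7X; [F] = 0.85X.
K = [F] / ([G] [E]^2).
This equals 0.0711 at X = 0.200 (the root in 0 < X < 1).

X = 0.200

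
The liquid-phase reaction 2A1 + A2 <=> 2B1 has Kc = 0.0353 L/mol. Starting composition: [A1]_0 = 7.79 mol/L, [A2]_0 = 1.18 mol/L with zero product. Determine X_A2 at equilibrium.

X = 0.438

Let X = conversion of A2; extent ξ = 1.18·X mol/L.
Concentrations: [A1] = 7.79 − 2.36X; [A2] = 1.18 − 1.18X; [B1] = 2.36X.
Kc = [B1]^2 / ([A1]^2 [A2]).
Solving Kc = 0.0353 for X ∈ (0,1): X = 0.438.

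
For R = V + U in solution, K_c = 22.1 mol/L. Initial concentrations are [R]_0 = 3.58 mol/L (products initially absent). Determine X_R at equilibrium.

X = 0.876

Let X = conversion of R; extent ξ = 3.58·X mol/L.
Concentrations: [R] = 3.58 − 3.58X; [V] = 3.58X; [U] = 3.58X.
K_c = [V] [U] / ([R]).
Setting equal to 22.1 and solving for X on (0,1) gives X = 0.876.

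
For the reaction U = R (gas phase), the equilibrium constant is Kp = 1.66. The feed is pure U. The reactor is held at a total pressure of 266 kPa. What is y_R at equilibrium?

y_R = 0.624

Take 1 mol U as basis and let X be its fractional conversion, so ξ = X.
At extent ξ: n_U = 1 − X; n_R = X.
Since Δν = 0, n_T = 1 throughout.
Mole fractions y_i = n_i/n_T; Kp = p_R / (p_U) with p_i = y_i·P.
This yields a degree-1 equation in X; solving on (0,1), X = 0.624.
Then n_R = 0.624, n_T = 1, so y_R = 0.624.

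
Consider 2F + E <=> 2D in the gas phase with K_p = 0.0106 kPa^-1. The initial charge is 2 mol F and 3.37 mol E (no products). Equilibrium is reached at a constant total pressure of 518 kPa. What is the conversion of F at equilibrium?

X = 0.640

Basis: 2 mol F initially; let X = conversion of F. Extent ξ = X.
Species balance: n_F = 2 − 2X; n_E = 3.37 − X; n_D = 2X.
Total moles n_T = 5.37 − X.
Mole fractions y_i = n_i/n_T; K_p = p_D^2 / (p_F^2 p_E) with p_i = y_i·P.
Substituting and setting equal to 0.0106 kPa^-1 gives a polynomial in X; the root in (0,1) is X = 0.640.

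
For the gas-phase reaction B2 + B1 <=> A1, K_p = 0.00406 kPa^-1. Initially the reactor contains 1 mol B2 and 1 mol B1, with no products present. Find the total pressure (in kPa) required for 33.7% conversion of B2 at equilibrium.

P = 314 kPa

Let X = conversion of B2 (basis 1 mol B2); extent of reaction ξ = X.
Mole table: n_B2 = 1 − X; n_B1 = 1 − X; n_A1 = X.
Total moles n_T = 2 − X.
K_p = p_A1 / (p_B2 p_B1) with p_i = (n_i/n_T)·P.
At X = 0.337: the mole-fraction product g(X) = Π y_i^ν_i = 1.275. Since K_p = g(X)·P^{-1}, P = (g/K_p)^(1/1) = (1.275/0.00406)^(1/1) = 314 kPa.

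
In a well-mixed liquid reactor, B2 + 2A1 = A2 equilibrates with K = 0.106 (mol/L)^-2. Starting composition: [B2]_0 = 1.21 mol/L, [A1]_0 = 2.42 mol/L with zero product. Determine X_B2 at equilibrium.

Let X = conversion of B2; extent ξ = 1.21·X mol/L.
Concentrations: [B2] = 1.21 − 1.21X; [A1] = 2.42 − 2.42X; [A2] = 1.21X.
K = [A2] / ([B2] [A1]^2).
Solving K = 0.106 for X ∈ (0,1): X = 0.256.

X = 0.256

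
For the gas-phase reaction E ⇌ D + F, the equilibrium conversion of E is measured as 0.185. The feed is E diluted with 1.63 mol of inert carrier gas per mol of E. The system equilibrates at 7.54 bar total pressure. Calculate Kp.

Kp = 0.112 bar

Take 1 mol E as basis and let X be its fractional conversion, so ξ = X.
Moles: n_E = 1 − X; n_D = X; n_F = X; n_I = 1.63 (inert).
Total moles n_T = 2.63 + X.
At X = 0.185: n_E = 0.815, n_D = 0.185, n_F = 0.185, n_T = 2.81.
p_i = (n_i/n_T)·P. Kp = p_D p_F / (p_E) = 0.112 bar.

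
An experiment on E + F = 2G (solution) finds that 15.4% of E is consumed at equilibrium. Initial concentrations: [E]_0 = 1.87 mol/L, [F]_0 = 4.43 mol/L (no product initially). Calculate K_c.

K_c = 0.0506

Let X = conversion of E.
Concentrations: [E] = 1.87 − 1.87X; [F] = 4.43 − 1.87X; [G] = 3.74X.
At X = 0.154: [E] = 1.58, [F] = 4.14, [G] = 0.576.
K_c = [G]^2 / ([E] [F]) = 0.0506.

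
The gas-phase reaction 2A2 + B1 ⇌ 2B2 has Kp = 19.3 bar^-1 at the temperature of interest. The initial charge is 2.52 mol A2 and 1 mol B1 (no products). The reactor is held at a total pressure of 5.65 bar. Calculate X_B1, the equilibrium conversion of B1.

Basis: 1 mol B1 initially; let X = conversion of B1. Extent ξ = X.
Species balance: n_A2 = 2.52 − 2X; n_B1 = 1 − X; n_B2 = 2X.
n_T = Σnᵢ = 3.52 − X.
Mole fractions y_i = n_i/n_T; Kp = p_B2^2 / (p_A2^2 p_B1) with p_i = y_i·P.
Equating to 19.3 bar^-1 and solving on 0 < X < 1: X = 0.875.

X = 0.875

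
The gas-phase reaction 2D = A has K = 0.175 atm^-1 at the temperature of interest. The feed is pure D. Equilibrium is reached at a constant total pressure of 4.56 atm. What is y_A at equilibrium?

Basis: 1 mol D initially; let X = conversion of D. Extent ξ = 0.5X.
At extent ξ: n_D = 1 − X; n_A = 0.5X.
n_T = Σnᵢ = 1 − 0.5X.
y_i = n_i/n_T, p_i = y_i·P. K = p_A / (p_D^2).
This yields a degree-2 equation in X; solving on (0,1), X = 0.512.
Then n_A = 0.256, n_T = 0.744, so y_A = 0.344.

y_A = 0.344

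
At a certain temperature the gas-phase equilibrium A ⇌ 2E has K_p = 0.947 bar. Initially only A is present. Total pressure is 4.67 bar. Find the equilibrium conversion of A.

X = 0.220

Basis: 1 mol A initially; let X = conversion of A. Extent ξ = X.
Mole table: n_A = 1 − X; n_E = 2X.
n_T = Σnᵢ = 1 + X.
With p_i = (n_i/n_T)P, K_p = p_E^2 / (p_A).
Setting this equal to 0.947 bar and taking the physical root (0 < X < 1) gives X = 0.220.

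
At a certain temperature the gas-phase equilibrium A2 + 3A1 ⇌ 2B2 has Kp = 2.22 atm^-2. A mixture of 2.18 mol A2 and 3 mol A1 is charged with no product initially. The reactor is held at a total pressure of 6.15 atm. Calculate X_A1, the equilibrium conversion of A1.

Let X = conversion of A1 (basis 3 mol A1); extent of reaction ξ = X.
Moles: n_A2 = 2.18 − X; n_A1 = 3 − 3X; n_B2 = 2X.
n_T = Σnᵢ = 5.18 − 2X.
With p_i = (n_i/n_T)P, Kp = p_B2^2 / (p_A2 p_A1^3).
Equating to 2.22 atm^-2 and solving on 0 < X < 1: X = 0.784.

X = 0.784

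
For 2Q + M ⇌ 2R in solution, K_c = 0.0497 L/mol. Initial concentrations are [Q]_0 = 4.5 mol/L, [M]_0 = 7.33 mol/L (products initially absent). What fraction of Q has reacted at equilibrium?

Let X = conversion of Q; extent ξ = 4.5X/2 mol/L.
Concentrations: [Q] = 4.5 − 4.5X; [M] = 7.33 − 2.25X; [R] = 4.5X.
K_c = [R]^2 / ([Q]^2 [M]).
Setting equal to 0.0497 and solving for X on (0,1) gives X = 0.363.

X = 0.363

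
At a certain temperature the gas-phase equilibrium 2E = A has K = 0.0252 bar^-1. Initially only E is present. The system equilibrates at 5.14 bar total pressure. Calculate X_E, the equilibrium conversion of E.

X = 0.188

Take 1 mol E as basis and let X be its fractional conversion, so ξ = 0.5X.
Mole table: n_E = 1 − X; n_A = 0.5X.
n_T = Σnᵢ = 1 − 0.5X.
With p_i = (n_i/n_T)P, K = p_A / (p_E^2).
Substituting and setting equal to 0.0252 bar^-1 gives a polynomial in X; the root in (0,1) is X = 0.188.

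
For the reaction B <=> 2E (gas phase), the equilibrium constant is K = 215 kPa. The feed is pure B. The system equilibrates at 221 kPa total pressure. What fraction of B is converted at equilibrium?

X = 0.442

Basis: 1 mol B initially; let X = conversion of B. Extent ξ = X.
At extent ξ: n_B = 1 − X; n_E = 2X.
n_T = Σnᵢ = 1 + X.
y_i = n_i/n_T, p_i = y_i·P. K = p_E^2 / (p_B).
Setting this equal to 215 kPa and taking the physical root (0 < X < 1) gives X = 0.442.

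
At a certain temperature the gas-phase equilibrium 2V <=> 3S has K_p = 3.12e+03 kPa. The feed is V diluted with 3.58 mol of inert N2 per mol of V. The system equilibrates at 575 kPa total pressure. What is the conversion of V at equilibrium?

X = 0.764

Take 1 mol V as basis and let X be its fractional conversion, so ξ = 0.5X.
Species balance: n_V = 1 − X; n_S = 1.5X; n_I = 3.58 (inert).
Summing: n_T = 4.58 + 0.5X.
Mole fractions y_i = n_i/n_T; K_p = p_S^3 / (p_V^2) with p_i = y_i·P.
Substituting and setting equal to 3.12e+03 kPa gives a polynomial in X; the root in (0,1) is X = 0.764.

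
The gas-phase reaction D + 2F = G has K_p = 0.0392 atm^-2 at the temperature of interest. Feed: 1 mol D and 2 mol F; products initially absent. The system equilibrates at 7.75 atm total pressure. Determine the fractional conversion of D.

Let X = conversion of D (basis 1 mol D); extent of reaction ξ = X.
Mole table: n_D = 1 − X; n_F = 2 − 2X; n_G = X.
n_T = Σnᵢ = 3 − 2X.
With p_i = (n_i/n_T)P, K_p = p_G / (p_D p_F^2).
This yields a degree-3 equation in X; solving on (0,1), X = 0.409.

X = 0.409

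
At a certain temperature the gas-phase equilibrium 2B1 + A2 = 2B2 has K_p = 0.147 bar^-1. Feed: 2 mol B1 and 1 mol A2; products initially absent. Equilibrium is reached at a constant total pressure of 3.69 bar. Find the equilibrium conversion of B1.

X = 0.275

Let X = conversion of B1 (basis 2 mol B1); extent of reaction ξ = X.
Species balance: n_B1 = 2 − 2X; n_A2 = 1 − X; n_B2 = 2X.
Summing: n_T = 3 − X.
Mole fractions y_i = n_i/n_T; K_p = p_B2^2 / (p_B1^2 p_A2) with p_i = y_i·P.
This yields a degree-3 equation in X; solving on (0,1), X = 0.275.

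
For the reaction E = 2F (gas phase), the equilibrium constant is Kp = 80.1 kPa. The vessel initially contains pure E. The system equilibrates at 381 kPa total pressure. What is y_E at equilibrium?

Let X = conversion of E (basis 1 mol E); extent of reaction ξ = X.
Species balance: n_E = 1 − X; n_F = 2X.
Summing: n_T = 1 + X.
y_i = n_i/n_T, p_i = y_i·P. Kp = p_F^2 / (p_E).
This yields a degree-2 equation in X; solving on (0,1), X = 0.223.
Then n_E = 0.777, n_T = 1.22, so y_E = 0.635.

y_E = 0.635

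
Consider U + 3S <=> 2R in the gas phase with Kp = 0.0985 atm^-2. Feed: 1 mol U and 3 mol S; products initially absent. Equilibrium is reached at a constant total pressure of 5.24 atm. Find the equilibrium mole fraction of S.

Take 1 mol U as basis and let X be its fractional conversion, so ξ = X.
At extent ξ: n_U = 1 − X; n_S = 3 − 3X; n_R = 2X.
Total moles n_T = 4 − 2X.
With p_i = (n_i/n_T)P, Kp = p_R^2 / (p_U p_S^3).
Substituting and setting equal to 0.0985 atm^-2 gives a polynomial in X; the root in (0,1) is X = 0.435.
Then n_S = 1.69, n_T = 3.13, so y_S = 0.541.

y_S = 0.541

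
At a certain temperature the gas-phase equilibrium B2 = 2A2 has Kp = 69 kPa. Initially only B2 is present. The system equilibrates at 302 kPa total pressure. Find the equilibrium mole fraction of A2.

Let X = conversion of B2 (basis 1 mol B2); extent of reaction ξ = X.
At extent ξ: n_B2 = 1 − X; n_A2 = 2X.
n_T = Σnᵢ = 1 + X.
With p_i = (n_i/n_T)P, Kp = p_A2^2 / (p_B2).
Equating to 69 kPa and solving on 0 < X < 1: X = 0.232.
Then n_A2 = 0.465, n_T = 1.23, so y_A2 = 0.377.

y_A2 = 0.377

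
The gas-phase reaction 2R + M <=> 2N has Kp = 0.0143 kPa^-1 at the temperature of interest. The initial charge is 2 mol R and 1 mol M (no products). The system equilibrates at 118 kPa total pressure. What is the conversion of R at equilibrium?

Basis: 2 mol R initially; let X = conversion of R. Extent ξ = X.
Moles: n_R = 2 − 2X; n_M = 1 − X; n_N = 2X.
n_T = Σnᵢ = 3 − X.
Mole fractions y_i = n_i/n_T; Kp = p_N^2 / (p_R^2 p_M) with p_i = y_i·P.
Substituting and setting equal to 0.0143 kPa^-1 gives a polynomial in X; the root in (0,1) is X = 0.386.

X = 0.386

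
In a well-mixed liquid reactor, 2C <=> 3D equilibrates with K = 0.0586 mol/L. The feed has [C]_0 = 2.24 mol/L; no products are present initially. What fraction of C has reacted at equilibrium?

Let X = conversion of C; extent ξ = 2.24X/2 mol/L.
Concentrations: [C] = 2.24 − 2.24X; [D] = 3.36X.
K = [D]^3 / ([C]^2).
Setting equal to 0.0586 and solving for X on (0,1) gives X = 0.174.

X = 0.174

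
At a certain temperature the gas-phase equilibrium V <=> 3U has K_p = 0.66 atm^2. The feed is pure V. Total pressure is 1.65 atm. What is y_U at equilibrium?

y_U = 0.496

Let X = conversion of V (basis 1 mol V); extent of reaction ξ = X.
Moles: n_V = 1 − X; n_U = 3X.
Summing: n_T = 1 + 2X.
Mole fractions y_i = n_i/n_T; K_p = p_U^3 / (p_V) with p_i = y_i·P.
This yields a degree-3 equation in X; solving on (0,1), X = 0.247.
Then n_U = 0.741, n_T = 1.49, so y_U = 0.496.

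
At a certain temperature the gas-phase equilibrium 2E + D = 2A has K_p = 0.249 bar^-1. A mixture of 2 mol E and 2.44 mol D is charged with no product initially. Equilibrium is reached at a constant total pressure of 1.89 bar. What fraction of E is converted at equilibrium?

X = 0.330

Take 2 mol E as basis and let X be its fractional conversion, so ξ = X.
Moles: n_E = 2 − 2X; n_D = 2.44 − X; n_A = 2X.
Total moles n_T = 4.44 − X.
y_i = n_i/n_T, p_i = y_i·P. K_p = p_A^2 / (p_E^2 p_D).
Setting this equal to 0.249 bar^-1 and taking the physical root (0 < X < 1) gives X = 0.330.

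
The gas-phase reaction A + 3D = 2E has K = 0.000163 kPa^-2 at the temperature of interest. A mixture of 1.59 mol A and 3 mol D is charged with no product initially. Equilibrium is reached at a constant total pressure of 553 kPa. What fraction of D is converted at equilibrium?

Take 3 mol D as basis and let X be its fractional conversion, so ξ = X.
At extent ξ: n_A = 1.59 − X; n_D = 3 − 3X; n_E = 2X.
n_T = Σnᵢ = 4.59 − 2X.
With p_i = (n_i/n_T)P, K = p_E^2 / (p_A p_D^3).
This yields a degree-4 equation in X; solving on (0,1), X = 0.736.

X = 0.736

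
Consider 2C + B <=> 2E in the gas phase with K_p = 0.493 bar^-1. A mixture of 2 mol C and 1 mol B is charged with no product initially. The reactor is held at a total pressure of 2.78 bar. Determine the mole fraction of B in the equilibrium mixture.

y_B = 0.241

Basis: 2 mol C initially; let X = conversion of C. Extent ξ = X.
Mole table: n_C = 2 − 2X; n_B = 1 − X; n_E = 2X.
n_T = Σnᵢ = 3 − X.
Mole fractions y_i = n_i/n_T; K_p = p_E^2 / (p_C^2 p_B) with p_i = y_i·P.
Substituting and setting equal to 0.493 bar^-1 gives a polynomial in X; the root in (0,1) is X = 0.365.
Then n_B = 0.635, n_T = 2.64, so y_B = 0.241.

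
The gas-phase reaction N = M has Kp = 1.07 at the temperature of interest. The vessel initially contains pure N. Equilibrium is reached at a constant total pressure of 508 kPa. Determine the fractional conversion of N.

Take 1 mol N as basis and let X be its fractional conversion, so ξ = X.
Mole table: n_N = 1 − X; n_M = X.
Since Δν = 0, n_T = 1 throughout.
With p_i = (n_i/n_T)P, Kp = p_M / (p_N).
Substituting and setting equal to 1.07 gives a polynomial in X; the root in (0,1) is X = 0.517.

X = 0.517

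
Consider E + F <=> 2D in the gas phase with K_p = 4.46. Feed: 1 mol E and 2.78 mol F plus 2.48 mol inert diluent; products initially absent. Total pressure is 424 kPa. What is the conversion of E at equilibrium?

X = 0.751

Let X = conversion of E (basis 1 mol E); extent of reaction ξ = X.
Mole table: n_E = 1 − X; n_F = 2.78 − X; n_D = 2X; n_I = 2.48 (inert).
n_T stays at 6.26 (no change in mole number).
Mole fractions y_i = n_i/n_T; K_p = p_D^2 / (p_E p_F) with p_i = y_i·P.
Substituting and setting equal to 4.46 gives a polynomial in X; the root in (0,1) is X = 0.751.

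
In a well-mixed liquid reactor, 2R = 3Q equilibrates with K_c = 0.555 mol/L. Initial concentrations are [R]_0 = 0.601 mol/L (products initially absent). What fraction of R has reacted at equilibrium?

X = 0.441

Let X = conversion of R; extent ξ = 0.601X/2 mol/L.
Concentrations: [R] = 0.601 − 0.601X; [Q] = 0.901X.
K_c = [Q]^3 / ([R]^2).
Solving K_c = 0.555 for X ∈ (0,1): X = 0.441.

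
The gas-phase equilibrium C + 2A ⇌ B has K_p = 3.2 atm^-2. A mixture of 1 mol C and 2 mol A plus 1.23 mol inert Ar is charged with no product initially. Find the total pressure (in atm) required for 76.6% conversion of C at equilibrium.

Basis: 1 mol C initially; let X = conversion of C. Extent ξ = X.
Moles: n_C = 1 − X; n_A = 2 − 2X; n_B = X; n_I = 1.23 (inert).
Summing: n_T = 4.23 − 2X.
K_p = p_B / (p_C p_A^2) with p_i = (n_i/n_T)·P.
At X = 0.766: the mole-fraction product g(X) = Π y_i^ν_i = 108.8. Since K_p = g(X)·P^{-2}, P = (g/K_p)^(1/2) = (108.8/3.2)^(1/2) = 5.83 atm.

P = 5.83 atm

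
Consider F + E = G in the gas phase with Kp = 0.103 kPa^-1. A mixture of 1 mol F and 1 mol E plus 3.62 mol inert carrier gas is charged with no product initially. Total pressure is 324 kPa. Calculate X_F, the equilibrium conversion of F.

X = 0.682

Take 1 mol F as basis and let X be its fractional conversion, so ξ = X.
Mole table: n_F = 1 − X; n_E = 1 − X; n_G = X; n_I = 3.62 (inert).
Summing: n_T = 5.62 − X.
Mole fractions y_i = n_i/n_T; Kp = p_G / (p_F p_E) with p_i = y_i·P.
Setting this equal to 0.103 kPa^-1 and taking the physical root (0 < X < 1) gives X = 0.682.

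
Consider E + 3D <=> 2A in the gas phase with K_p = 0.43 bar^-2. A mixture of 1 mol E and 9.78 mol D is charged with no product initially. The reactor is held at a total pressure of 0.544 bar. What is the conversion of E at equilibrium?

Take 1 mol E as basis and let X be its fractional conversion, so ξ = X.
Mole table: n_E = 1 − X; n_D = 9.78 − 3X; n_A = 2X.
Summing: n_T = 10.8 − 2X.
y_i = n_i/n_T, p_i = y_i·P. K_p = p_A^2 / (p_E p_D^3).
This yields a degree-4 equation in X; solving on (0,1), X = 0.363.

X = 0.363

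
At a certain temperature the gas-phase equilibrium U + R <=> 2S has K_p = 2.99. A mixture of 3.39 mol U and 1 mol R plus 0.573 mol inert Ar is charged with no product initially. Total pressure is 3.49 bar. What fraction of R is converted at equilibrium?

X = 0.731

Let X = conversion of R (basis 1 mol R); extent of reaction ξ = X.
At extent ξ: n_U = 3.39 − X; n_R = 1 − X; n_S = 2X; n_I = 0.573 (inert).
Since Δν = 0, n_T = 4.96 throughout.
With p_i = (n_i/n_T)P, K_p = p_S^2 / (p_U p_R).
Setting this equal to 2.99 and taking the physical root (0 < X < 1) gives X = 0.731.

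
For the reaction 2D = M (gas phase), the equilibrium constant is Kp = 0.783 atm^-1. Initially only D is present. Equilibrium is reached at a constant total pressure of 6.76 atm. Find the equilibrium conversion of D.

X = 0.788

Let X = conversion of D (basis 1 mol D); extent of reaction ξ = 0.5X.
Mole table: n_D = 1 − X; n_M = 0.5X.
n_T = Σnᵢ = 1 − 0.5X.
With p_i = (n_i/n_T)P, Kp = p_M / (p_D^2).
Setting this equal to 0.783 atm^-1 and taking the physical root (0 < X < 1) gives X = 0.788.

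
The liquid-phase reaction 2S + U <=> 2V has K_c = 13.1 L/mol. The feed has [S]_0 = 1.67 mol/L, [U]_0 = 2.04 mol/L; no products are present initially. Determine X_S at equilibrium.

X = 0.809

Let X = conversion of S; extent ξ = 1.67X/2 mol/L.
Concentrations: [S] = 1.67 − 1.67X; [U] = 2.04 − 0.835X; [V] = 1.67X.
K_c = [V]^2 / ([S]^2 [U]).
Solving K_c = 13.1 for X ∈ (0,1): X = 0.809.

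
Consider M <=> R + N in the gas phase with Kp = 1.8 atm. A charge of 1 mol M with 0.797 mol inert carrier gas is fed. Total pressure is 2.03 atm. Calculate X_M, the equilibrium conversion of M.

X = 0.751

Basis: 1 mol M initially; let X = conversion of M. Extent ξ = X.
At extent ξ: n_M = 1 − X; n_R = X; n_N = X; n_I = 0.797 (inert).
Summing: n_T = 1.8 + X.
y_i = n_i/n_T, p_i = y_i·P. Kp = p_R p_N / (p_M).
Equating to 1.8 atm and solving on 0 < X < 1: X = 0.751.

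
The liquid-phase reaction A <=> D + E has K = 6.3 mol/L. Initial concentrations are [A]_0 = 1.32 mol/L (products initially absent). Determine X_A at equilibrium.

X = 0.849

Let X = conversion of A; extent ξ = 1.32·X mol/L.
Concentrations: [A] = 1.32 − 1.32X; [D] = 1.32X; [E] = 1.32X.
K = [D] [E] / ([A]).
Solving K = 6.3 for X ∈ (0,1): X = 0.849.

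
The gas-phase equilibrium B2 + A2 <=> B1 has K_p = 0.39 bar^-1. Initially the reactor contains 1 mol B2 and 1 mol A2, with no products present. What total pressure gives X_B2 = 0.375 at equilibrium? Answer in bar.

P = 4 bar

Take 1 mol B2 as basis and let X be its fractional conversion, so ξ = X.
At extent ξ: n_B2 = 1 − X; n_A2 = 1 − X; n_B1 = X.
Total moles n_T = 2 − X.
K_p = p_B1 / (p_B2 p_A2) with p_i = (n_i/n_T)·P.
At X = 0.375: the mole-fraction product g(X) = Π y_i^ν_i = 1.56. Since K_p = g(X)·P^{-1}, P = (g/K_p)^(1/1) = (1.56/0.39)^(1/1) = 4 bar.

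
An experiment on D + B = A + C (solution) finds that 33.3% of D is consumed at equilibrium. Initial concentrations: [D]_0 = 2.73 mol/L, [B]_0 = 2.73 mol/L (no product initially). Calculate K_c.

K_c = 0.249

Let X = conversion of D.
Concentrations: [D] = 2.73 − 2.73X; [B] = 2.73 − 2.73X; [A] = 2.73X; [C] = 2.73X.
At X = 0.333: [D] = 1.82, [B] = 1.82, [A] = 0.909, [C] = 0.909.
K_c = [A] [C] / ([D] [B]) = 0.249.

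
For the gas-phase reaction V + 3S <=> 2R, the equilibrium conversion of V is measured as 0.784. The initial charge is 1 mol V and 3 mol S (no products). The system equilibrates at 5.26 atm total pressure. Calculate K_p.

K_p = 8.94 atm^-2

Take 1 mol V as basis and let X be its fractional conversion, so ξ = X.
Mole table: n_V = 1 − X; n_S = 3 − 3X; n_R = 2X.
n_T = Σnᵢ = 4 − 2X.
At X = 0.784: n_V = 0.216, n_S = 0.648, n_R = 1.57, n_T = 2.43.
p_i = (n_i/n_T)·P. K_p = p_R^2 / (p_V p_S^3) = 8.94 atm^-2.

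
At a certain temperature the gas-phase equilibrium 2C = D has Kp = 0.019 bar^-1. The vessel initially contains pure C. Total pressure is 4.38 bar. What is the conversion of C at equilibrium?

Let X = conversion of C (basis 1 mol C); extent of reaction ξ = 0.5X.
Species balance: n_C = 1 − X; n_D = 0.5X.
Summing: n_T = 1 − 0.5X.
Mole fractions y_i = n_i/n_T; Kp = p_D / (p_C^2) with p_i = y_i·P.
Setting this equal to 0.019 bar^-1 and taking the physical root (0 < X < 1) gives X = 0.134.

X = 0.134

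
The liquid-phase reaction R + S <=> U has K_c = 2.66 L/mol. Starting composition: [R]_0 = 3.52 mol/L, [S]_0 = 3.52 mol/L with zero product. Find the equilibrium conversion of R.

X = 0.722

Let X = conversion of R; extent ξ = 3.52·X mol/L.
Concentrations: [R] = 3.52 − 3.52X; [S] = 3.52 − 3.52X; [U] = 3.52X.
K_c = [U] / ([R] [S]).
Setting equal to 2.66 and solving for X on (0,1) gives X = 0.722.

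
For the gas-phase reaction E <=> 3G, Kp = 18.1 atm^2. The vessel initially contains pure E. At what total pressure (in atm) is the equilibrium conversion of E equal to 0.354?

Basis: 1 mol E initially; let X = conversion of E. Extent ξ = X.
Mole table: n_E = 1 − X; n_G = 3X.
Total moles n_T = 1 + 2X.
Kp = p_G^3 / (p_E) with p_i = (n_i/n_T)·P.
At X = 0.354: the mole-fraction product g(X) = Π y_i^ν_i = 0.6356. Since Kp = g(X)·P^{2}, P = (Kp/g)^(1/2) = (18.1/0.6356)^(1/2) = 5.34 atm.

P = 5.34 atm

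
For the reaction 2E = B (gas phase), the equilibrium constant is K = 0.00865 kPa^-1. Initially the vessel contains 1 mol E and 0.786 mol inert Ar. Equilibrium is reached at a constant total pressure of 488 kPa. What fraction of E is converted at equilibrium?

Let X = conversion of E (basis 1 mol E); extent of reaction ξ = 0.5X.
Species balance: n_E = 1 − X; n_B = 0.5X; n_I = 0.786 (inert).
Total moles n_T = 1.79 − 0.5X.
Mole fractions y_i = n_i/n_T; K = p_B / (p_E^2) with p_i = y_i·P.
Substituting and setting equal to 0.00865 kPa^-1 gives a polynomial in X; the root in (0,1) is X = 0.662.

X = 0.662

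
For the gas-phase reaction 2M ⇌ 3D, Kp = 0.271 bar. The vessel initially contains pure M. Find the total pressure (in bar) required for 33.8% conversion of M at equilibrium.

P = 1.07 bar

Let X = conversion of M (basis 1 mol M); extent of reaction ξ = 0.5X.
At extent ξ: n_M = 1 − X; n_D = 1.5X.
n_T = Σnᵢ = 1 + 0.5X.
Kp = p_D^3 / (p_M^2) with p_i = (n_i/n_T)·P.
At X = 0.338: the mole-fraction product g(X) = Π y_i^ν_i = 0.2544. Since Kp = g(X)·P^{1}, P = (Kp/g)^(1/1) = (0.271/0.2544)^(1/1) = 1.07 bar.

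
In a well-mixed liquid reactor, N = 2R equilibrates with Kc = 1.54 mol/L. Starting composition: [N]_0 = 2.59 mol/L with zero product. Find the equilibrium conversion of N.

X = 0.318

Let X = conversion of N; extent ξ = 2.59·X mol/L.
Concentrations: [N] = 2.59 − 2.59X; [R] = 5.18X.
Kc = [R]^2 / ([N]).
This equals 1.54 at X = 0.318 (the root in 0 < X < 1).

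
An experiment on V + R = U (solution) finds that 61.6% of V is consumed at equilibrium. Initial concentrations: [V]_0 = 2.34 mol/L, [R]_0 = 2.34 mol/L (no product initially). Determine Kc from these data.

Let X = conversion of V.
Concentrations: [V] = 2.34 − 2.34X; [R] = 2.34 − 2.34X; [U] = 2.34X.
At X = 0.616: [V] = 0.899, [R] = 0.899, [U] = 1.44.
Kc = [U] / ([V] [R]) = 1.79 L/mol.

Kc = 1.79 L/mol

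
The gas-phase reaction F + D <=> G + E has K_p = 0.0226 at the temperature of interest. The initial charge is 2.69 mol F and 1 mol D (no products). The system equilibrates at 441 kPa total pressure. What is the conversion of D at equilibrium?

X = 0.210

Basis: 1 mol D initially; let X = conversion of D. Extent ξ = X.
Moles: n_F = 2.69 − X; n_D = 1 − X; n_G = X; n_E = X.
Total moles n_T = 3.69 (Δν = 0, constant).
y_i = n_i/n_T, p_i = y_i·P. K_p = p_G p_E / (p_F p_D).
This yields a degree-2 equation in X; solving on (0,1), X = 0.210.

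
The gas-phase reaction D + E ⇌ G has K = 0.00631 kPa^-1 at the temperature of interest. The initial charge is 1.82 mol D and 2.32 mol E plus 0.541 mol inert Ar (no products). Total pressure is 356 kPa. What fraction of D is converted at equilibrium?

X = 0.464

Basis: 1.82 mol D initially; let X = conversion of D. Extent ξ = 1.82X.
At extent ξ: n_D = 1.82 − 1.82X; n_E = 2.32 − 1.82X; n_G = 1.82X; n_I = 0.541 (inert).
Total moles n_T = 4.68 − 1.82X.
Mole fractions y_i = n_i/n_T; K = p_G / (p_D p_E) with p_i = y_i·P.
Equating to 0.00631 kPa^-1 and solving on 0 < X < 1: X = 0.464.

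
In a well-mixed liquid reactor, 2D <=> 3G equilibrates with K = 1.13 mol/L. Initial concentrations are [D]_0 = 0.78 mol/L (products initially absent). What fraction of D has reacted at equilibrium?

Let X = conversion of D; extent ξ = 0.78X/2 mol/L.
Concentrations: [D] = 0.78 − 0.78X; [G] = 1.17X.
K = [G]^3 / ([D]^2).
This equals 1.13 at X = 0.485 (the root in 0 < X < 1).

X = 0.485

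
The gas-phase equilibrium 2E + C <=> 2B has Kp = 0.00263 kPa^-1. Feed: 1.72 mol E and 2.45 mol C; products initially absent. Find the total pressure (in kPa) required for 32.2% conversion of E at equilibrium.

Basis: 1.72 mol E initially; let X = conversion of E. Extent ξ = 0.86X.
At extent ξ: n_E = 1.72 − 1.72X; n_C = 2.45 − 0.86X; n_B = 1.72X.
n_T = Σnᵢ = 4.17 − 0.86X.
Kp = p_B^2 / (p_E^2 p_C) with p_i = (n_i/n_T)·P.
At X = 0.322: the mole-fraction product g(X) = Π y_i^ν_i = 0.4041. Since Kp = g(X)·P^{-1}, P = (g/Kp)^(1/1) = (0.4041/0.00263)^(1/1) = 154 kPa.

P = 154 kPa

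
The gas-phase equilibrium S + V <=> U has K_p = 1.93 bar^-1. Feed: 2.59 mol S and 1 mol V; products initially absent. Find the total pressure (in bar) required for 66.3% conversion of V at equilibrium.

P = 1.55 bar

Let X = conversion of V (basis 1 mol V); extent of reaction ξ = X.
Mole table: n_S = 2.59 − X; n_V = 1 − X; n_U = X.
n_T = Σnᵢ = 3.59 − X.
K_p = p_U / (p_S p_V) with p_i = (n_i/n_T)·P.
At X = 0.663: the mole-fraction product g(X) = Π y_i^ν_i = 2.988. Since K_p = g(X)·P^{-1}, P = (g/K_p)^(1/1) = (2.988/1.93)^(1/1) = 1.55 bar.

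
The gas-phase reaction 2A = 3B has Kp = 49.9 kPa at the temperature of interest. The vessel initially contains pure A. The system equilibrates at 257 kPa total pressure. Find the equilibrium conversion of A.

X = 0.315

Take 1 mol A as basis and let X be its fractional conversion, so ξ = 0.5X.
Mole table: n_A = 1 − X; n_B = 1.5X.
Total moles n_T = 1 + 0.5X.
y_i = n_i/n_T, p_i = y_i·P. Kp = p_B^3 / (p_A^2).
Equating to 49.9 kPa and solving on 0 < X < 1: X = 0.315.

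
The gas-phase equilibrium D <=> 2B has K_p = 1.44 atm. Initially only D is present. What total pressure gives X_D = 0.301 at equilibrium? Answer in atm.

Let X = conversion of D (basis 1 mol D); extent of reaction ξ = X.
Moles: n_D = 1 − X; n_B = 2X.
n_T = Σnᵢ = 1 + X.
K_p = p_B^2 / (p_D) with p_i = (n_i/n_T)·P.
At X = 0.301: the mole-fraction product g(X) = Π y_i^ν_i = 0.3985. Since K_p = g(X)·P^{1}, P = (K_p/g)^(1/1) = (1.44/0.3985)^(1/1) = 3.61 atm.

P = 3.61 atm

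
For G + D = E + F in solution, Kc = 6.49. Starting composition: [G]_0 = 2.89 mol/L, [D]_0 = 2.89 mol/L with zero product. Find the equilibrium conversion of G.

X = 0.718

Let X = conversion of G; extent ξ = 2.89·X mol/L.
Concentrations: [G] = 2.89 − 2.89X; [D] = 2.89 − 2.89X; [E] = 2.89X; [F] = 2.89X.
Kc = [E] [F] / ([G] [D]).
Setting equal to 6.49 and solving for X on (0,1) gives X = 0.718.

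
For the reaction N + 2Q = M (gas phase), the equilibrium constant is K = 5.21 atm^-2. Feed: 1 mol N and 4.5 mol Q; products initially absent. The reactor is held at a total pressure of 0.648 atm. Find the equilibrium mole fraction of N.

Let X = conversion of N (basis 1 mol N); extent of reaction ξ = X.
Mole table: n_N = 1 − X; n_Q = 4.5 − 2X; n_M = X.
Summing: n_T = 5.5 − 2X.
With p_i = (n_i/n_T)P, K = p_M / (p_N p_Q^2).
Substituting and setting equal to 5.21 atm^-2 gives a polynomial in X; the root in (0,1) is X = 0.565.
Then n_N = 0.435, n_T = 4.37, so y_N = 0.099.

y_N = 0.099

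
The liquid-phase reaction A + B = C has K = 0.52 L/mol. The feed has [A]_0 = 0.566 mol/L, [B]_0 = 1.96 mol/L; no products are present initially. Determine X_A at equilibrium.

X = 0.468

Let X = conversion of A; extent ξ = 0.566·X mol/L.
Concentrations: [A] = 0.566 − 0.566X; [B] = 1.96 − 0.566X; [C] = 0.566X.
K = [C] / ([A] [B]).
Solving K = 0.52 for X ∈ (0,1): X = 0.468.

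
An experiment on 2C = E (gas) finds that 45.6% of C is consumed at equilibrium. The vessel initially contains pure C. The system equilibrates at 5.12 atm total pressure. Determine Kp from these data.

Let X = conversion of C (basis 1 mol C); extent of reaction ξ = 0.5X.
Mole table: n_C = 1 − X; n_E = 0.5X.
Total moles n_T = 1 − 0.5X.
At X = 0.456: n_C = 0.544, n_E = 0.228, n_T = 0.772.
p_i = (n_i/n_T)·P. Kp = p_E / (p_C^2) = 0.116 atm^-1.

Kp = 0.116 atm^-1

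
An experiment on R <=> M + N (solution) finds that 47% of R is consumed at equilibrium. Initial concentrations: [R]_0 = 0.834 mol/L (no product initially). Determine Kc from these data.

Kc = 0.348 mol/L

Let X = conversion of R.
Concentrations: [R] = 0.834 − 0.834X; [M] = 0.834X; [N] = 0.834X.
At X = 0.47: [R] = 0.442, [M] = 0.392, [N] = 0.392.
Kc = [M] [N] / ([R]) = 0.348 mol/L.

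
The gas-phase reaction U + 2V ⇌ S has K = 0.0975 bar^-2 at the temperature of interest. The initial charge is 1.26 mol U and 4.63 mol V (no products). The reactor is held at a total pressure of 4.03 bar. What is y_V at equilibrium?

Let X = conversion of U (basis 1.26 mol U); extent of reaction ξ = 1.26X.
At extent ξ: n_U = 1.26 − 1.26X; n_V = 4.63 − 2.52X; n_S = 1.26X.
Total moles n_T = 5.89 − 2.52X.
With p_i = (n_i/n_T)P, K = p_S / (p_U p_V^2).
Setting this equal to 0.0975 bar^-2 and taking the physical root (0 < X < 1) gives X = 0.460.
Then n_V = 3.47, n_T = 4.73, so y_V = 0.734.

y_V = 0.734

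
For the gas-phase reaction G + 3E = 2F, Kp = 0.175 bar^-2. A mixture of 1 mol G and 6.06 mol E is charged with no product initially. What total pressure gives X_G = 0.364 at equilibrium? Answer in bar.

Basis: 1 mol G initially; let X = conversion of G. Extent ξ = X.
Moles: n_G = 1 − X; n_E = 6.06 − 3X; n_F = 2X.
Total moles n_T = 7.06 − 2X.
Kp = p_F^2 / (p_G p_E^3) with p_i = (n_i/n_T)·P.
At X = 0.364: the mole-fraction product g(X) = Π y_i^ν_i = 0.2725. Since Kp = g(X)·P^{-2}, P = (g/Kp)^(1/2) = (0.2725/0.175)^(1/2) = 1.25 bar.

P = 1.25 bar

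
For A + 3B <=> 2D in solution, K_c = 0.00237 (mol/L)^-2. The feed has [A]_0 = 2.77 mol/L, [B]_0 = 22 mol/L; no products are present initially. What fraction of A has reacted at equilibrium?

X = 0.622

Let X = conversion of A; extent ξ = 2.77·X mol/L.
Concentrations: [A] = 2.77 − 2.77X; [B] = 22 − 8.31X; [D] = 5.54X.
K_c = [D]^2 / ([A] [B]^3).
Solving K_c = 0.00237 for X ∈ (0,1): X = 0.622.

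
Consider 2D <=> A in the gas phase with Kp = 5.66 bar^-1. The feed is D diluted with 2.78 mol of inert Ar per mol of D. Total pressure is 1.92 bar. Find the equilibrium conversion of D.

Take 1 mol D as basis and let X be its fractional conversion, so ξ = 0.5X.
Moles: n_D = 1 − X; n_A = 0.5X; n_I = 2.78 (inert).
Summing: n_T = 3.78 − 0.5X.
With p_i = (n_i/n_T)P, Kp = p_A / (p_D^2).
Setting this equal to 5.66 bar^-1 and taking the physical root (0 < X < 1) gives X = 0.673.

X = 0.673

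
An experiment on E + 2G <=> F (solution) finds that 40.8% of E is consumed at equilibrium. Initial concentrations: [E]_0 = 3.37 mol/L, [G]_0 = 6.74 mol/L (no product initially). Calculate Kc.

Kc = 0.0433 (mol/L)^-2

Let X = conversion of E.
Concentrations: [E] = 3.37 − 3.37X; [G] = 6.74 − 6.74X; [F] = 3.37X.
At X = 0.408: [E] = 2, [G] = 3.99, [F] = 1.37.
Kc = [F] / ([E] [G]^2) = 0.0433 (mol/L)^-2.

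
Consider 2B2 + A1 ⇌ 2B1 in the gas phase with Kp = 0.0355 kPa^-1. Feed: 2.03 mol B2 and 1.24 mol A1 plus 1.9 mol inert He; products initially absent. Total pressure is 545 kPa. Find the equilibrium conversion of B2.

X = 0.618

Take 2.03 mol B2 as basis and let X be its fractional conversion, so ξ = 1.01X.
Moles: n_B2 = 2.03 − 2.03X; n_A1 = 1.24 − 1.01X; n_B1 = 2.03X; n_I = 1.9 (inert).
Summing: n_T = 5.17 − 1.01X.
y_i = n_i/n_T, p_i = y_i·P. Kp = p_B1^2 / (p_B2^2 p_A1).
Equating to 0.0355 kPa^-1 and solving on 0 < X < 1: X = 0.618.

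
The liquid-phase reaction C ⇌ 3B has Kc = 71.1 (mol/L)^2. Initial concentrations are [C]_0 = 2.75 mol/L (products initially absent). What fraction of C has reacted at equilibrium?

X = 0.542

Let X = conversion of C; extent ξ = 2.75·X mol/L.
Concentrations: [C] = 2.75 − 2.75X; [B] = 8.25X.
Kc = [B]^3 / ([C]).
Setting equal to 71.1 and solving for X on (0,1) gives X = 0.542.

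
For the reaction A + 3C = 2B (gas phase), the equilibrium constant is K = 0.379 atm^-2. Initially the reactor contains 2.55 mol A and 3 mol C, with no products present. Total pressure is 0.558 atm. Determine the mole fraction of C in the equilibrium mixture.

y_C = 0.469

Take 3 mol C as basis and let X be its fractional conversion, so ξ = X.
At extent ξ: n_A = 2.55 − X; n_C = 3 − 3X; n_B = 2X.
Total moles n_T = 5.55 − 2X.
Mole fractions y_i = n_i/n_T; K = p_B^2 / (p_A p_C^3) with p_i = y_i·P.
Setting this equal to 0.379 atm^-2 and taking the physical root (0 < X < 1) gives X = 0.193.
Then n_C = 2.42, n_T = 5.16, so y_C = 0.469.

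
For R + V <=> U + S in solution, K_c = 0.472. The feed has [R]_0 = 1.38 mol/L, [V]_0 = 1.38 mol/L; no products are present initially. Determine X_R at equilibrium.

X = 0.407

Let X = conversion of R; extent ξ = 1.38·X mol/L.
Concentrations: [R] = 1.38 − 1.38X; [V] = 1.38 − 1.38X; [U] = 1.38X; [S] = 1.38X.
K_c = [U] [S] / ([R] [V]).
Equating to 0.472: the physical root is X = 0.407.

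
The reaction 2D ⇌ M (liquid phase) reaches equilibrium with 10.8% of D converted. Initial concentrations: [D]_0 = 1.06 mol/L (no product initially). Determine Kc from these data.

Let X = conversion of D.
Concentrations: [D] = 1.06 − 1.06X; [M] = 0.53X.
At X = 0.108: [D] = 0.946, [M] = 0.0572.
Kc = [M] / ([D]^2) = 0.064 L/mol.

Kc = 0.064 L/mol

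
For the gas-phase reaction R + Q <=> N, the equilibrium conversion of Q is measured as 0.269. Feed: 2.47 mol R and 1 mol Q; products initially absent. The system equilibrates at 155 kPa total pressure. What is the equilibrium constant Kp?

Take 1 mol Q as basis and let X be its fractional conversion, so ξ = X.
Moles: n_R = 2.47 − X; n_Q = 1 − X; n_N = X.
Total moles n_T = 3.47 − X.
At X = 0.269: n_R = 2.2, n_Q = 0.731, n_N = 0.269, n_T = 3.2.
p_i = (n_i/n_T)·P. Kp = p_N / (p_R p_Q) = 0.00345 kPa^-1.

Kp = 0.00345 kPa^-1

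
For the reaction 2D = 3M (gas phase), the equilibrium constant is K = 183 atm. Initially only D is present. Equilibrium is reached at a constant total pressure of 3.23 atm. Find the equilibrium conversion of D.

X = 0.842

Let X = conversion of D (basis 1 mol D); extent of reaction ξ = 0.5X.
At extent ξ: n_D = 1 − X; n_M = 1.5X.
Total moles n_T = 1 + 0.5X.
Mole fractions y_i = n_i/n_T; K = p_M^3 / (p_D^2) with p_i = y_i·P.
Substituting and setting equal to 183 atm gives a polynomial in X; the root in (0,1) is X = 0.842.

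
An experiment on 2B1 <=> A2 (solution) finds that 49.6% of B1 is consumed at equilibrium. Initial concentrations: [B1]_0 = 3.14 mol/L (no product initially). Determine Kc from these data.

Kc = 0.311 L/mol

Let X = conversion of B1.
Concentrations: [B1] = 3.14 − 3.14X; [A2] = 1.57X.
At X = 0.496: [B1] = 1.58, [A2] = 0.779.
Kc = [A2] / ([B1]^2) = 0.311 L/mol.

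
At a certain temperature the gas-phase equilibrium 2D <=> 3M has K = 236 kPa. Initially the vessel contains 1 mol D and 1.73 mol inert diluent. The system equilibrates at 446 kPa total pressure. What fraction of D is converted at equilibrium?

X = 0.493

Let X = conversion of D (basis 1 mol D); extent of reaction ξ = 0.5X.
Moles: n_D = 1 − X; n_M = 1.5X; n_I = 1.73 (inert).
Summing: n_T = 2.73 + 0.5X.
Mole fractions y_i = n_i/n_T; K = p_M^3 / (p_D^2) with p_i = y_i·P.
Substituting and setting equal to 236 kPa gives a polynomial in X; the root in (0,1) is X = 0.493.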